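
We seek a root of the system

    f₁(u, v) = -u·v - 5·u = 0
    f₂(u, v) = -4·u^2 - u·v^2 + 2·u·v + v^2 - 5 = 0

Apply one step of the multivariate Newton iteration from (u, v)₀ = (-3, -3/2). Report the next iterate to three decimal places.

(14.778, 15.741)

At (-3, -3/2): F = (10.500, -23.000).
Jacobian J = [[-v - 5, -u], [-8·u - v^2 + 2·v, -2·u·v + 2·u + 2·v]].
At the point, J = [[-3.500, 3.000], [18.750, -18.000]] (det J = 6.750).
Solving J·Δ = −F gives Δ = (17.778, 17.241).
Then the next iterate is (u, v)₁ = (14.778, 15.741).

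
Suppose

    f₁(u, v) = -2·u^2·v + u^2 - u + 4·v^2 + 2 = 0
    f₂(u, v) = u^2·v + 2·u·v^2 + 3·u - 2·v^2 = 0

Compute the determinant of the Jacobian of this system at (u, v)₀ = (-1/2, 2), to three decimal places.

-163.000

J = [[-4·u·v + 2·u - 1, -2·u^2 + 8·v], [2·u·v + 2·v^2 + 3, u^2 + 4·u·v - 4·v]].
At the point, J = [[2.000, 15.500], [9.000, -11.750]].
det J = -163.000.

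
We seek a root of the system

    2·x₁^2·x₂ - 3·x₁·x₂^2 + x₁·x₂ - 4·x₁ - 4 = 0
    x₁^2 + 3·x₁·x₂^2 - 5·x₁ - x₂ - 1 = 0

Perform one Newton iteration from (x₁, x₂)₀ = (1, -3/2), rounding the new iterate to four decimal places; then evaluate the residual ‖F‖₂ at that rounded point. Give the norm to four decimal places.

At (1, -3/2): F = (-19.2500, 3.2500).
Jacobian J = [[4·x₁·x₂ - 3·x₂^2 + x₂ - 4, 2·x₁^2 - 6·x₁·x₂ + x₁], [2·x₁ + 3·x₂^2 - 5, 6·x₁·x₂ - 1]].
At the point, J = [[-18.2500, 12.0000], [3.7500, -10.0000]] (det J = 137.5000).
Solving J·Δ = −F gives Δ = (-1.1164, -0.0936).
Then the next iterate is (x₁, x₂)₁ = (-0.1164, -1.5936).
Re-evaluating at (-0.1164, -1.5936): F = (-2.505274, 0.302334), so ‖F‖₂ = 2.5235.

2.5235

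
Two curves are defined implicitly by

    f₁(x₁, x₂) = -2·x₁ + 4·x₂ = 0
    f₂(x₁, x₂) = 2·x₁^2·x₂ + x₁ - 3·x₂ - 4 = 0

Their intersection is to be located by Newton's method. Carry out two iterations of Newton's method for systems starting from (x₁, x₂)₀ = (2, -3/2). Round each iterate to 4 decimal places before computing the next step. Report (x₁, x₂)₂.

(1.8656, 0.9328)

At (2, -3/2): F = (-10.0000, -9.5000).
Jacobian J = [[-2, 4], [4·x₁·x₂ + 1, 2·x₁^2 - 3]].
At the point, J = [[-2.0000, 4.0000], [-11.0000, 5.0000]] (det J = 34.0000).
Solving J·Δ = −F gives Δ = (0.3529, 2.6765).
Then the next iterate is (x₁, x₂)₁ = (2.3529, 1.1765).
Round to (2.3529, 1.1765) and repeat: F = (0.0002, 7.849934), J = [[-2.0000, 4.0000], [12.072747, 8.072277]].
Δ = (-0.4873, -0.2437), so (x₁, x₂)₂ = (1.8656, 0.9328).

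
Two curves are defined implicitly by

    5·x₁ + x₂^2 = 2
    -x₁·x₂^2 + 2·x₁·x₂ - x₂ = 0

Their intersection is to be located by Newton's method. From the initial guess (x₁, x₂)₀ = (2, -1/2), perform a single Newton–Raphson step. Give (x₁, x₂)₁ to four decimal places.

(0.3474, -0.5132)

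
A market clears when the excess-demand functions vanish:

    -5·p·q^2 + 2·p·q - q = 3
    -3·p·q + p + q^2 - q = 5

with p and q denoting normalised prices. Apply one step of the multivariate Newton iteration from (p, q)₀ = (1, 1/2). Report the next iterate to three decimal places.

(-8.400, 0.150)

At (1, 1/2): F = (-3.750, -5.750).
Jacobian J = [[-5·q^2 + 2·q, -10·p·q + 2·p - 1], [-3·q + 1, -3·p + 2·q - 1]].
At the point, J = [[-0.250, -4.000], [-0.500, -3.000]] (det J = -1.250).
Solving J·Δ = −F gives Δ = (-9.400, -0.350).
Then the next iterate is (p, q)₁ = (-8.400, 0.150).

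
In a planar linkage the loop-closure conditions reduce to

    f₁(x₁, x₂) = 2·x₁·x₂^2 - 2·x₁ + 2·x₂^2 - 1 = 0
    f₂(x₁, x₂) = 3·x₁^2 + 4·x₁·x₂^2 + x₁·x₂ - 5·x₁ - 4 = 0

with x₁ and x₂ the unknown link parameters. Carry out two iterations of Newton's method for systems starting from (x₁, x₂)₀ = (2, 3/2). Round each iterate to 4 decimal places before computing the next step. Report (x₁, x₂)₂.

(1.3511, 0.9193)

At (2, 3/2): F = (8.5000, 19.0000).
Jacobian J = [[2·x₂^2 - 2, 4·x₁·x₂ + 4·x₂], [6·x₁ + 4·x₂^2 + x₂ - 5, 8·x₁·x₂ + x₁]].
At the point, J = [[2.5000, 18.0000], [17.5000, 26.0000]] (det J = -250.0000).
Solving J·Δ = −F gives Δ = (-0.4840, -0.4050).
Then the next iterate is (x₁, x₂)₁ = (1.5160, 1.0950).
Round to (1.5160, 1.0950) and repeat: F = (2.001494, 4.245676), J = [[0.398050, 11.020080], [9.9871, 14.796160]].
Δ = (-0.1649, -0.1757), so (x₁, x₂)₂ = (1.3511, 0.9193).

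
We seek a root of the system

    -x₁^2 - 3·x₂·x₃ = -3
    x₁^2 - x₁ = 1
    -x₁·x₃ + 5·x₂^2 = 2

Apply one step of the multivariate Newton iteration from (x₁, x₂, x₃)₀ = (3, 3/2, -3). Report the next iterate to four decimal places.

At (3, 3/2, -3): F = (7.5000, 5.0000, 18.2500).
Jacobian J = [[-2·x₁, -3·x₃, -3·x₂], [2·x₁ - 1, 0, 0], [-x₃, 10·x₂, -x₁]].
At the point, J = [[-6.0000, 9.0000, -4.5000], [5.0000, 0.0000, 0.0000], [3.0000, 15.0000, -3.0000]] (det J = -202.5000).
Solving J·Δ = −F gives Δ = (-1.0000, -0.6944, 1.6111).
Then the next iterate is (x₁, x₂, x₃)₁ = (2.0000, 0.8056, -1.3889).

(2.0000, 0.8056, -1.3889)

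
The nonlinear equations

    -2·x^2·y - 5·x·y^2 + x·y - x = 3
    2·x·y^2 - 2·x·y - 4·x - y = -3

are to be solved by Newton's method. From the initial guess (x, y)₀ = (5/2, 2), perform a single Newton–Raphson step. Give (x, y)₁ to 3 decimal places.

(0.674, 1.929)

At (5/2, 2): F = (-75.500, 1.000).
Jacobian J = [[-4·x·y - 5·y^2 + y - 1, -2·x^2 - 10·x·y + x], [2·y^2 - 2·y - 4, 4·x·y - 2·x - 1]].
At the point, J = [[-39.000, -60.000], [0.000, 14.000]] (det J = -546.000).
Solving J·Δ = −F gives Δ = (-1.826, -0.071).
Then the next iterate is (x, y)₁ = (0.674, 1.929).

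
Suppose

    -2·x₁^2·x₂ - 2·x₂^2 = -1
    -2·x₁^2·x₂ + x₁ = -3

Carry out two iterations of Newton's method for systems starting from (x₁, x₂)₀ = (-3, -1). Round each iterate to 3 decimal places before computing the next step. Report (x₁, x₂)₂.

(-1.637, -0.095)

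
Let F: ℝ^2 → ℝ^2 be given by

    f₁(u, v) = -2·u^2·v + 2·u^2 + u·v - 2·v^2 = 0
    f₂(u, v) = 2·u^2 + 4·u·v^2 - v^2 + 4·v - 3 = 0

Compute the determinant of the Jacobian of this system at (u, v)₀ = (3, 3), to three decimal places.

J = [[-4·u·v + 4·u + v, -2·u^2 + u - 4·v], [4·u + 4·v^2, 8·u·v - 2·v + 4]].
At the point, J = [[-21.000, -27.000], [48.000, 70.000]].
det J = -174.000.

-174.000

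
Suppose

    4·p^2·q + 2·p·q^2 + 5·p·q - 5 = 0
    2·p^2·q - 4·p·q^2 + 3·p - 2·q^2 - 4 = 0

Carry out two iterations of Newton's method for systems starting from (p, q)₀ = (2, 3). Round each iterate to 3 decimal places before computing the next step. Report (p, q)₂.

At (2, 3): F = (109.000, -64.000).
Jacobian J = [[8·p·q + 2·q^2 + 5·q, 4·p^2 + 4·p·q + 5·p], [4·p·q - 4·q^2 + 3, 2·p^2 - 8·p·q - 4·q]].
At the point, J = [[81.000, 50.000], [-9.000, -52.000]] (det J = -3762.000).
Solving J·Δ = −F gives Δ = (-0.656, -1.117).
Then the next iterate is (p, q)₁ = (1.344, 1.883).
Round to (1.344, 1.883) and repeat: F = (30.78989, -19.31834), J = [[36.75239, 24.06835], [-1.05975, -24.16534]].
Δ = (-0.324, -0.785), so (p, q)₂ = (1.020, 1.098).

(1.020, 1.098)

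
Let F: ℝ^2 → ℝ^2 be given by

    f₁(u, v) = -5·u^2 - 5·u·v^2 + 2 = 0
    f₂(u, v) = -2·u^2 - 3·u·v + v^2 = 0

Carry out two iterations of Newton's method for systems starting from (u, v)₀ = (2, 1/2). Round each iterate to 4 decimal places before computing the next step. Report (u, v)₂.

(1.8204, -1.3586)

At (2, 1/2): F = (-20.5000, -10.7500).
Jacobian J = [[-10·u - 5·v^2, -10·u·v], [-4·u - 3·v, -3·u + 2·v]].
At the point, J = [[-21.2500, -10.0000], [-9.5000, -5.0000]] (det J = 11.2500).
Solving J·Δ = −F gives Δ = (0.4444, -2.9944).
Then the next iterate is (u, v)₁ = (2.4444, -2.4944).
Round to (2.4444, -2.4944) and repeat: F = (-103.921124, 12.563783), J = [[-55.554157, 60.973114], [-2.2944, -12.3220]].
Δ = (-0.6240, 1.1358), so (u, v)₂ = (1.8204, -1.3586).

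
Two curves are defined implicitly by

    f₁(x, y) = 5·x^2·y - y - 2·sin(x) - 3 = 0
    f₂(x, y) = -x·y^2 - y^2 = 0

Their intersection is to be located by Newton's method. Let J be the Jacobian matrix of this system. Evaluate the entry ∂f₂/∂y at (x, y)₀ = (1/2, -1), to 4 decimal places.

3.0000

∂f₂/∂y = -2·x·y - 2·y.
At (1/2, -1) this is 3.0000.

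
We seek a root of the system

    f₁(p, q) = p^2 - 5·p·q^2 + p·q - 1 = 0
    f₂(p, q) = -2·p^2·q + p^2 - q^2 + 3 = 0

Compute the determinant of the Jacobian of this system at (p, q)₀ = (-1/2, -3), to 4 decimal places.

-378.0000

J = [[2·p - 5·q^2 + q, -10·p·q + p], [-4·p·q + 2·p, -2·p^2 - 2·q]].
At the point, J = [[-49.0000, -15.5000], [-7.0000, 5.5000]].
det J = -378.0000.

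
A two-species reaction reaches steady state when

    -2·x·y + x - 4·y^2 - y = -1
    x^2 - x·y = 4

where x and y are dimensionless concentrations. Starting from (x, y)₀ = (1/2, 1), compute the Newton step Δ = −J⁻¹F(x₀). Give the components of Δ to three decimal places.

(80.500, -8.500)

At (1/2, 1): F = (-4.500, -4.250).
Jacobian J = [[-2·y + 1, -2·x - 8·y - 1], [2·x - y, -x]].
At the point, J = [[-1.000, -10.000], [0.000, -0.500]] (det J = 0.500).
Solving J·Δ = −F gives Δ = (80.500, -8.500).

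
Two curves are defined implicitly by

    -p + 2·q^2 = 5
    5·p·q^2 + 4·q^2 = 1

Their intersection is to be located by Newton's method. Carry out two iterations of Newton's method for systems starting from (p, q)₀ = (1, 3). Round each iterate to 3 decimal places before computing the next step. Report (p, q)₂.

At (1, 3): F = (12.000, 80.000).
Jacobian J = [[-1, 4·q], [5·q^2, 10·p·q + 8·q]].
At the point, J = [[-1.000, 12.000], [45.000, 54.000]] (det J = -594.000).
Solving J·Δ = −F gives Δ = (-0.525, -1.044).
Then the next iterate is (p, q)₁ = (0.475, 1.956).
Round to (0.475, 1.956) and repeat: F = (2.17687, 23.39034), J = [[-1.000, 7.824], [19.12968, 24.939]].
Δ = (-0.737, -0.372), so (p, q)₂ = (-0.262, 1.584).

(-0.262, 1.584)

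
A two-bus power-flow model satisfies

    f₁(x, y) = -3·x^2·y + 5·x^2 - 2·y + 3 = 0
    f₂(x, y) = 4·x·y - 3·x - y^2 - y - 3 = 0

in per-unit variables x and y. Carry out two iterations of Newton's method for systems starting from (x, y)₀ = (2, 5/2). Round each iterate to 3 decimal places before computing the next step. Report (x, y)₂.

(2.050, 1.635)

At (2, 5/2): F = (-12.000, 2.250).
Jacobian J = [[-6·x·y + 10·x, -3·x^2 - 2], [4·y - 3, 4·x - 2·y - 1]].
At the point, J = [[-10.000, -14.000], [7.000, 2.000]] (det J = 78.000).
Solving J·Δ = −F gives Δ = (-0.096, -0.788).
Then the next iterate is (x, y)₁ = (1.904, 1.712).
Round to (1.904, 1.712) and repeat: F = (-0.91703, -0.31635), J = [[-0.51789, -12.87565], [3.848, 3.192]].
Δ = (0.146, -0.077), so (x, y)₂ = (2.050, 1.635).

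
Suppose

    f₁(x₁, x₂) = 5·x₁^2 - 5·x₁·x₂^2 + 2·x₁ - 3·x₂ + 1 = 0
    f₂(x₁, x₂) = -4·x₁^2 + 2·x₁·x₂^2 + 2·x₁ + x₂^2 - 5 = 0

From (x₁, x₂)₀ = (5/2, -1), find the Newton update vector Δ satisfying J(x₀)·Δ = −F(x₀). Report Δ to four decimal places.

(-0.9659, -0.2955)

At (5/2, -1): F = (27.7500, -19.0000).
Jacobian J = [[10·x₁ - 5·x₂^2 + 2, -10·x₁·x₂ - 3], [-8·x₁ + 2·x₂^2 + 2, 4·x₁·x₂ + 2·x₂]].
At the point, J = [[22.0000, 22.0000], [-16.0000, -12.0000]] (det J = 88.0000).
Solving J·Δ = −F gives Δ = (-0.9659, -0.2955).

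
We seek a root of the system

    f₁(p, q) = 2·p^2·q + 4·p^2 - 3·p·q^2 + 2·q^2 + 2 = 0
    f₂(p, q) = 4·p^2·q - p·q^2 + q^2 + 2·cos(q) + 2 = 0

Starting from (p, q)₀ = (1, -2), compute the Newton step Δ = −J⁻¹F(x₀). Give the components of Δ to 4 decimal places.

(-0.5851, -0.8368)

At (1, -2): F = (-2.0000, -6.832294).
Jacobian J = [[4·p·q + 8·p - 3·q^2, 2·p^2 - 6·p·q + 4·q], [8·p·q - q^2, 4·p^2 - 2·p·q + 2·q - 2·sin(q)]].
At the point, J = [[-12.0000, 6.0000], [-20.0000, 5.818595]] (det J = 50.176862).
Solving J·Δ = −F gives Δ = (-0.5851, -0.8368).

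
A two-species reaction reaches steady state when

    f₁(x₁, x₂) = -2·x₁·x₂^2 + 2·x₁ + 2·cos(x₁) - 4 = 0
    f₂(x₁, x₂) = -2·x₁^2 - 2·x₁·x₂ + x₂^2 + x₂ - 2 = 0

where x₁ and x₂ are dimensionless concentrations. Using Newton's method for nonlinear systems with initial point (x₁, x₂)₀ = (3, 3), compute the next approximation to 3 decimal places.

(1.510, 2.175)

At (3, 3): F = (-53.97998, -26.000).
Jacobian J = [[-2·x₂^2 - 2·sin(x₁) + 2, -4·x₁·x₂], [-4·x₁ - 2·x₂, -2·x₁ + 2·x₂ + 1]].
At the point, J = [[-16.28224, -36.000], [-18.000, 1.000]] (det J = -664.28224).
Solving J·Δ = −F gives Δ = (-1.490, -0.825).
Then the next iterate is (x₁, x₂)₁ = (1.510, 2.175).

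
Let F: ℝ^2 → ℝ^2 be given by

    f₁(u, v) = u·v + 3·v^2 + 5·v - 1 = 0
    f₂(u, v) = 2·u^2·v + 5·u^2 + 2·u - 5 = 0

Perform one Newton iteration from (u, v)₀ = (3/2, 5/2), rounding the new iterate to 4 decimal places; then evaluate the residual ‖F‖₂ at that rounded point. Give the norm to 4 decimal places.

9.2631

At (3/2, 5/2): F = (34.0000, 20.5000).
Jacobian J = [[v, u + 6·v + 5], [4·u·v + 10·u + 2, 2·u^2]].
At the point, J = [[2.5000, 21.5000], [32.0000, 4.5000]] (det J = -676.7500).
Solving J·Δ = −F gives Δ = (-0.4252, -1.5320).
Then the next iterate is (u, v)₁ = (1.0748, 0.9680).
Re-evaluating at (1.0748, 0.9680): F = (7.691478, 5.162033), so ‖F‖₂ = 9.2631.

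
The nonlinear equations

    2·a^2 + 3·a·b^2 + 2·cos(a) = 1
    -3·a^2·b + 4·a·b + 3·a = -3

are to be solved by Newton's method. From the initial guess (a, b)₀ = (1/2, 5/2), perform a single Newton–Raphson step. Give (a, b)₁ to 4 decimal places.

At (1/2, 5/2): F = (10.630165, 7.6250).
Jacobian J = [[4·a + 3·b^2 - 2·sin(a), 6·a·b], [-6·a·b + 4·b + 3, -3·a^2 + 4·a]].
At the point, J = [[19.791149, 7.5000], [5.5000, 1.2500]] (det J = -16.511064).
Solving J·Δ = −F gives Δ = (-2.6588, 5.5988).
Then the next iterate is (a, b)₁ = (-2.1588, 8.0988).

(-2.1588, 8.0988)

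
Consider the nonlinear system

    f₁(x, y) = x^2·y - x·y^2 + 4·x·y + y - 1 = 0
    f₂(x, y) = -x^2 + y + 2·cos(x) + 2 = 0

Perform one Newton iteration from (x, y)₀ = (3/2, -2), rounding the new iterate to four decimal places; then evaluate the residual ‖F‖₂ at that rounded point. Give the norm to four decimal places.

5.2141

At (3/2, -2): F = (-25.5000, -2.108526).
Jacobian J = [[2·x·y - y^2 + 4·y, x^2 - 2·x·y + 4·x + 1], [-2·x - 2·sin(x), 1]].
At the point, J = [[-18.0000, 15.2500], [-4.994990, 1.0000]] (det J = 58.173597).
Solving J·Δ = −F gives Δ = (-0.1144, 1.5371).
Then the next iterate is (x, y)₁ = (1.3856, -0.4629).
Re-evaluating at (1.3856, -0.4629): F = (-5.214094, -0.014508), so ‖F‖₂ = 5.2141.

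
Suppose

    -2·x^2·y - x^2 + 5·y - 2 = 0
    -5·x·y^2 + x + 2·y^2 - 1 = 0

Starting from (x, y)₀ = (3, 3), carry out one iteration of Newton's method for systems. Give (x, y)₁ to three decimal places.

At (3, 3): F = (-50.000, -115.000).
Jacobian J = [[-4·x·y - 2·x, -2·x^2 + 5], [-5·y^2 + 1, -10·x·y + 4·y]].
At the point, J = [[-42.000, -13.000], [-44.000, -78.000]] (det J = 2704.000).
Solving J·Δ = −F gives Δ = (-0.889, -0.973).
Then the next iterate is (x, y)₁ = (2.111, 2.027).

(2.111, 2.027)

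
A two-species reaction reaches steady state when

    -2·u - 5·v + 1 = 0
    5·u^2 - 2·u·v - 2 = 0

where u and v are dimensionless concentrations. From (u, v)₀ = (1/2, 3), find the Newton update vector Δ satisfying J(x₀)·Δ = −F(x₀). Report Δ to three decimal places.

At (1/2, 3): F = (-15.000, -3.750).
Jacobian J = [[-2, -5], [10·u - 2·v, -2·u]].
At the point, J = [[-2.000, -5.000], [-1.000, -1.000]] (det J = -3.000).
Solving J·Δ = −F gives Δ = (-1.250, -2.500).

(-1.250, -2.500)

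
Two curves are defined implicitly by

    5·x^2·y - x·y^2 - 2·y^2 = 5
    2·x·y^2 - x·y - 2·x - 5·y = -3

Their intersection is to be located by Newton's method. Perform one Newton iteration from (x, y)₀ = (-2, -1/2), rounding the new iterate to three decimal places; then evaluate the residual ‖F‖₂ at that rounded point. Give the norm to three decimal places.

201.687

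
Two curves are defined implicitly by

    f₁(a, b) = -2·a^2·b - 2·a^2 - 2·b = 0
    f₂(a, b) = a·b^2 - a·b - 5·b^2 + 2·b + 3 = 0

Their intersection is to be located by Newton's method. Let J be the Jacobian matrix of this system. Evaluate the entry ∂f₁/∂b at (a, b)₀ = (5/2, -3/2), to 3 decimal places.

∂f₁/∂b = -2·a^2 - 2.
At (5/2, -3/2) this is -14.500.

-14.500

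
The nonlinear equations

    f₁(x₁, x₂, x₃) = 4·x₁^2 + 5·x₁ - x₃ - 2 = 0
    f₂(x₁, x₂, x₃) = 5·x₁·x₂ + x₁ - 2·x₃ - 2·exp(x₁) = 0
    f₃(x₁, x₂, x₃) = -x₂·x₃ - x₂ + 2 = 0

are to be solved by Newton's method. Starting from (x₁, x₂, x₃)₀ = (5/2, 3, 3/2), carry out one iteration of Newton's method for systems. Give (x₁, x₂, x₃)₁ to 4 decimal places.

At (5/2, 3, 3/2): F = (34.0000, 12.635012, -5.5000).
Jacobian J = [[8·x₁ + 5, 0, -1], [5·x₂ - 2·exp(x₁) + 1, 5·x₁, -2], [0, -x₃ - 1, -x₂]].
At the point, J = [[25.0000, 0.0000, -1.0000], [-8.364988, 12.5000, -2.0000], [0.0000, -2.5000, -3.0000]] (det J = -1083.412470).
Solving J·Δ = −F gives Δ = (-1.3681, -1.9585, -0.2013).
Then the next iterate is (x₁, x₂, x₃)₁ = (1.1319, 1.0415, 1.2987).

(1.1319, 1.0415, 1.2987)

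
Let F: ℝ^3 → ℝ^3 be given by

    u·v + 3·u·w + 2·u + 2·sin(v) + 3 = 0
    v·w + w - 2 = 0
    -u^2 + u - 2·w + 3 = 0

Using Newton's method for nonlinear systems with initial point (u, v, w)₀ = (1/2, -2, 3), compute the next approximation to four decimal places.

(0.1425, -0.7917, 1.6250)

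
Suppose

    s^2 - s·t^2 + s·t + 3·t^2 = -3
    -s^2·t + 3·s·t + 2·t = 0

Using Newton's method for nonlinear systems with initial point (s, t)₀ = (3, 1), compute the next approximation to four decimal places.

(1.8571, -1.7143)

At (3, 1): F = (15.0000, 2.0000).
Jacobian J = [[2·s - t^2 + t, -2·s·t + s + 6·t], [-2·s·t + 3·t, -s^2 + 3·s + 2]].
At the point, J = [[6.0000, 3.0000], [-3.0000, 2.0000]] (det J = 21.0000).
Solving J·Δ = −F gives Δ = (-1.1429, -2.7143).
Then the next iterate is (s, t)₁ = (1.8571, -1.7143).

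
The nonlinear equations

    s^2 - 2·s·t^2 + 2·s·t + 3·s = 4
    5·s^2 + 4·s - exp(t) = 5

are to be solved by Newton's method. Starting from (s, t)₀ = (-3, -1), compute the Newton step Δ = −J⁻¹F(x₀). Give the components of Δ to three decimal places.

(1.062, 0.031)

At (-3, -1): F = (8.000, 27.63212).
Jacobian J = [[2·s - 2·t^2 + 2·t + 3, -4·s·t + 2·s], [10·s + 4, -exp(t)]].
At the point, J = [[-7.000, -18.000], [-26.000, -0.36788]] (det J = -465.42484).
Solving J·Δ = −F gives Δ = (1.062, 0.031).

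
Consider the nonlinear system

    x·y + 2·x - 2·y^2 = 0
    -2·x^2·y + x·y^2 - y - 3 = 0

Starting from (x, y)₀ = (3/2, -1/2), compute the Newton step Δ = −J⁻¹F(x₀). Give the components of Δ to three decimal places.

At (3/2, -1/2): F = (1.750, 0.125).
Jacobian J = [[y + 2, x - 4·y], [-4·x·y + y^2, -2·x^2 + 2·x·y - 1]].
At the point, J = [[1.500, 3.500], [3.250, -7.000]] (det J = -21.875).
Solving J·Δ = −F gives Δ = (-0.580, -0.251).

(-0.580, -0.251)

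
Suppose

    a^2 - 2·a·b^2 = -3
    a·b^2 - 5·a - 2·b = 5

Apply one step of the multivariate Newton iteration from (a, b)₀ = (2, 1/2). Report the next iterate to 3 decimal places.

(-1.263, -0.855)

At (2, 1/2): F = (6.000, -15.500).
Jacobian J = [[2·a - 2·b^2, -4·a·b], [b^2 - 5, 2·a·b - 2]].
At the point, J = [[3.500, -4.000], [-4.750, 0.000]] (det J = -19.000).
Solving J·Δ = −F gives Δ = (-3.263, -1.355).
Then the next iterate is (a, b)₁ = (-1.263, -0.855).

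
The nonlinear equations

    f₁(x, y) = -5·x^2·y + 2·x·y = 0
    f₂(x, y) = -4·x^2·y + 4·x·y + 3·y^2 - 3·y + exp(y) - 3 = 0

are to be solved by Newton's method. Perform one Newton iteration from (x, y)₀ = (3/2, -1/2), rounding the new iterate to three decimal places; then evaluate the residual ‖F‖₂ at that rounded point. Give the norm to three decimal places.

1.361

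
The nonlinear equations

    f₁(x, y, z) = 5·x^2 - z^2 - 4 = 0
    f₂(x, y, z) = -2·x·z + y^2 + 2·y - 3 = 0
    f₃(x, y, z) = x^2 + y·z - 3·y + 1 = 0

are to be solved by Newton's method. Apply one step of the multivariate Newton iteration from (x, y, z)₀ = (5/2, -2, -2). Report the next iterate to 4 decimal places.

(1.6323, 0.7381, -2.3894)

At (5/2, -2, -2): F = (23.2500, 7.0000, 17.2500).
Jacobian J = [[10·x, 0, -2·z], [-2·z, 2·y + 2, -2·x], [2·x, z - 3, y]].
At the point, J = [[25.0000, 0.0000, 4.0000], [4.0000, -2.0000, -5.0000], [5.0000, -5.0000, -2.0000]] (det J = -565.0000).
Solving J·Δ = −F gives Δ = (-0.8677, 2.7381, -0.3894).
Then the next iterate is (x, y, z)₁ = (1.6323, 0.7381, -2.3894).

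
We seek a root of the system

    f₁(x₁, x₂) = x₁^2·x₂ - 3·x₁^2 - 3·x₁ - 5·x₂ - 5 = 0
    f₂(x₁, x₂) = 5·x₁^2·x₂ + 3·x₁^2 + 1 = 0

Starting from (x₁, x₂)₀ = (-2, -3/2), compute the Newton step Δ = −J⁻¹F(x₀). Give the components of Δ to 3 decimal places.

(0.651, 0.264)

At (-2, -3/2): F = (-9.500, -17.000).
Jacobian J = [[2·x₁·x₂ - 6·x₁ - 3, x₁^2 - 5], [10·x₁·x₂ + 6·x₁, 5·x₁^2]].
At the point, J = [[15.000, -1.000], [18.000, 20.000]] (det J = 318.000).
Solving J·Δ = −F gives Δ = (0.651, 0.264).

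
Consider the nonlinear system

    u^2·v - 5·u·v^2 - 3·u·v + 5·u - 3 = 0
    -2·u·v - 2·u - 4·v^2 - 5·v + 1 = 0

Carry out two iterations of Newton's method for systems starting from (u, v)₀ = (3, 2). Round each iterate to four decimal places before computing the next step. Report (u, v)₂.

(-4.7539, 2.0793)

At (3, 2): F = (-48.0000, -43.0000).
Jacobian J = [[2·u·v - 5·v^2 - 3·v + 5, u^2 - 10·u·v - 3·u], [-2·v - 2, -2·u - 8·v - 5]].
At the point, J = [[-9.0000, -60.0000], [-6.0000, -27.0000]] (det J = -117.0000).
Solving J·Δ = −F gives Δ = (-10.9744, 0.8462).
Then the next iterate is (u, v)₁ = (-7.9744, 2.8462).
Round to (-7.9744, 2.8462) and repeat: F = (529.208342, 15.707857), J = [[-89.436347, 314.481628], [-7.6924, -11.8208]].
Δ = (3.2205, -0.7669), so (u, v)₂ = (-4.7539, 2.0793).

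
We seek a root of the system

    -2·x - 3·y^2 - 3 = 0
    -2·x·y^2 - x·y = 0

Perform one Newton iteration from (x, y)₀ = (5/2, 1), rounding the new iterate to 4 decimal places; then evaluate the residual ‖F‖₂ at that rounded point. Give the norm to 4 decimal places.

312.2154

At (5/2, 1): F = (-11.0000, -7.5000).
Jacobian J = [[-2, -6·y], [-2·y^2 - y, -4·x·y - x]].
At the point, J = [[-2.0000, -6.0000], [-3.0000, -12.5000]] (det J = 7.0000).
Solving J·Δ = −F gives Δ = (-13.2143, 2.5714).
Then the next iterate is (x, y)₁ = (-10.7143, 3.5714).
Re-evaluating at (-10.7143, 3.5714): F = (-19.836094, 311.584657), so ‖F‖₂ = 312.2154.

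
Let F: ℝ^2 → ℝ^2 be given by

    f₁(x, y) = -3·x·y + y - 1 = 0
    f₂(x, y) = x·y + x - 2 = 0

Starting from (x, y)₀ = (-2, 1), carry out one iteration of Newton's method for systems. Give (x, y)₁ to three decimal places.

At (-2, 1): F = (6.000, -6.000).
Jacobian J = [[-3·y, -3·x + 1], [y + 1, x]].
At the point, J = [[-3.000, 7.000], [2.000, -2.000]] (det J = -8.000).
Solving J·Δ = −F gives Δ = (3.750, 0.750).
Then the next iterate is (x, y)₁ = (1.750, 1.750).

(1.750, 1.750)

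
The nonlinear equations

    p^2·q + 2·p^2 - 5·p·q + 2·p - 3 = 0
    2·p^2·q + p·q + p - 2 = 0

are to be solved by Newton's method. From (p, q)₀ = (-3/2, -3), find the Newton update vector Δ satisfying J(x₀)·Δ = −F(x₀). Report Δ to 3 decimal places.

(0.309, 2.521)

At (-3/2, -3): F = (-30.750, -12.500).
Jacobian J = [[2·p·q + 4·p - 5·q + 2, p^2 - 5·p], [4·p·q + q + 1, 2·p^2 + p]].
At the point, J = [[20.000, 9.750], [16.000, 3.000]] (det J = -96.000).
Solving J·Δ = −F gives Δ = (0.309, 2.521).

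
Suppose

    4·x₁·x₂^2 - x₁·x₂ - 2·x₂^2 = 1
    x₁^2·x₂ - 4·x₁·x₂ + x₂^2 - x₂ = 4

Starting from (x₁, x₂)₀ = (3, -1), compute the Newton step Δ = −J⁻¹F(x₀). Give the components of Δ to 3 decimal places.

(-0.645, 0.382)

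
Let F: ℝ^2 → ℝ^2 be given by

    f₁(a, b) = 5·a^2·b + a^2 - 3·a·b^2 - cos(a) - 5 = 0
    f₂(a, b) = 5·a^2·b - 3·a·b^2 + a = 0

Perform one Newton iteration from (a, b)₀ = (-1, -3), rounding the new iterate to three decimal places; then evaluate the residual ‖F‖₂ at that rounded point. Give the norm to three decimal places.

17.281

At (-1, -3): F = (7.45970, 11.000).
Jacobian J = [[10·a·b + 2·a - 3·b^2 + sin(a), 5·a^2 - 6·a·b], [10·a·b - 3·b^2 + 1, 5·a^2 - 6·a·b]].
At the point, J = [[0.15853, -13.000], [4.000, -13.000]] (det J = 49.93912).
Solving J·Δ = −F gives Δ = (-0.922, 0.563).
Then the next iterate is (a, b)₁ = (-1.922, -2.437).
Re-evaluating at (-1.922, -2.437): F = (-11.73021, -12.69032), so ‖F‖₂ = 17.281.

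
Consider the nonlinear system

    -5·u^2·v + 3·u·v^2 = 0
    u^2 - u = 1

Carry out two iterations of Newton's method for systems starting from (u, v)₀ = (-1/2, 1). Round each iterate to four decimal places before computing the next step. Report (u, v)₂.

(-0.6181, 0.0131)

At (-1/2, 1): F = (-2.7500, -0.2500).
Jacobian J = [[-10·u·v + 3·v^2, -5·u^2 + 6·u·v], [2·u - 1, 0]].
At the point, J = [[8.0000, -4.2500], [-2.0000, 0.0000]] (det J = -8.5000).
Solving J·Δ = −F gives Δ = (-0.1250, -0.8824).
Then the next iterate is (u, v)₁ = (-0.6250, 0.1176).
Round to (-0.6250, 0.1176) and repeat: F = (-0.255618, 0.015625), J = [[0.776489, -2.394125], [-2.2500, 0.0000]].
Δ = (0.0069, -0.1045), so (u, v)₂ = (-0.6181, 0.0131).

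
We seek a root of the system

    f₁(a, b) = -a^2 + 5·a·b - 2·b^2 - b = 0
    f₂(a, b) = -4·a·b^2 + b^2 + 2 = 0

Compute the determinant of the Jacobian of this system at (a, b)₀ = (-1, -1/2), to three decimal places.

-1.500

J = [[-2·a + 5·b, 5·a - 4·b - 1], [-4·b^2, -8·a·b + 2·b]].
At the point, J = [[-0.500, -4.000], [-1.000, -5.000]].
det J = -1.500.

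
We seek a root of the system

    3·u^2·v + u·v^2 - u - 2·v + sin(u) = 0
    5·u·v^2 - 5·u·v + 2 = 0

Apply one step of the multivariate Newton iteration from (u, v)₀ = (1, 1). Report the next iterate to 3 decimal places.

At (1, 1): F = (1.84147, 2.000).
Jacobian J = [[6·u·v + v^2 + cos(u) - 1, 3·u^2 + 2·u·v - 2], [5·v^2 - 5·v, 10·u·v - 5·u]].
At the point, J = [[6.54030, 3.000], [0.000, 5.000]] (det J = 32.70151).
Solving J·Δ = −F gives Δ = (-0.098, -0.400).
Then the next iterate is (u, v)₁ = (0.902, 0.600).

(0.902, 0.600)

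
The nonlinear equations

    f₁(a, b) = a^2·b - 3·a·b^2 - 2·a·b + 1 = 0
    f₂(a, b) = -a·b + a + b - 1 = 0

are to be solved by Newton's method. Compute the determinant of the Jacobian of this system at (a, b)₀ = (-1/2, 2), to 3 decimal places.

J = [[2·a·b - 3·b^2 - 2·b, a^2 - 6·a·b - 2·a], [-b + 1, -a + 1]].
At the point, J = [[-18.000, 7.250], [-1.000, 1.500]].
det J = -19.750.

-19.750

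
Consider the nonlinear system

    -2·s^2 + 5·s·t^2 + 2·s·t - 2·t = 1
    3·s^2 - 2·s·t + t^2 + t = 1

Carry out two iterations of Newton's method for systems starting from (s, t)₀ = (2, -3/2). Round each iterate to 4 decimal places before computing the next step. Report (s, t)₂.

At (2, -3/2): F = (10.5000, 17.7500).
Jacobian J = [[-4·s + 5·t^2 + 2·t, 10·s·t + 2·s - 2], [6·s - 2·t, -2·s + 2·t + 1]].
At the point, J = [[0.2500, -28.0000], [15.0000, -6.0000]] (det J = 418.5000).
Solving J·Δ = −F gives Δ = (-1.0370, 0.3657).
Then the next iterate is (s, t)₁ = (0.9630, -1.1343).
Round to (0.9630, -1.1343) and repeat: F = (3.424355, 4.119105), J = [[0.312582, -10.997309], [8.0466, -3.1946]].
Δ = (-0.3927, 0.3002), so (s, t)₂ = (0.5703, -0.8341).

(0.5703, -0.8341)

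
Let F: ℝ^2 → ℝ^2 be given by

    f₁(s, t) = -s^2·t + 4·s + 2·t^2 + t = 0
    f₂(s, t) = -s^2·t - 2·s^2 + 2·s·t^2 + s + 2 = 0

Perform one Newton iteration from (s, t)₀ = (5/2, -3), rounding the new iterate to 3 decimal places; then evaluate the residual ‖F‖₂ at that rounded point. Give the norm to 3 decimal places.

At (5/2, -3): F = (43.750, 55.750).
Jacobian J = [[-2·s·t + 4, -s^2 + 4·t + 1], [-2·s·t - 4·s + 2·t^2 + 1, -s^2 + 4·s·t]].
At the point, J = [[19.000, -17.250], [24.000, -36.250]] (det J = -274.750).
Solving J·Δ = −F gives Δ = (-2.272, 0.034).
Then the next iterate is (s, t)₁ = (0.228, -2.966).
Re-evaluating at (0.228, -2.966): F = (15.69450, 6.28972), so ‖F‖₂ = 16.908.

16.908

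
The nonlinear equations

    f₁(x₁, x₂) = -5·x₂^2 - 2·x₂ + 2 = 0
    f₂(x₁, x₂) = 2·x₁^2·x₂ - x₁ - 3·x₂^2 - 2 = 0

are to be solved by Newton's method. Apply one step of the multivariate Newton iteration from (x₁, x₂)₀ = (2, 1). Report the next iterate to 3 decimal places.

At (2, 1): F = (-5.000, 1.000).
Jacobian J = [[0, -10·x₂ - 2], [4·x₁·x₂ - 1, 2·x₁^2 - 6·x₂]].
At the point, J = [[0.000, -12.000], [7.000, 2.000]] (det J = 84.000).
Solving J·Δ = −F gives Δ = (-0.024, -0.417).
Then the next iterate is (x₁, x₂)₁ = (1.976, 0.583).

(1.976, 0.583)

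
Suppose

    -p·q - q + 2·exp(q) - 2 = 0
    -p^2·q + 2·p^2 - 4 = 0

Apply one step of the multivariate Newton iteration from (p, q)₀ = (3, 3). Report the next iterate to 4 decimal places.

At (3, 3): F = (26.171074, -13.0000).
Jacobian J = [[-q, -p + 2·exp(q) - 1], [-2·p·q + 4·p, -p^2]].
At the point, J = [[-3.0000, 36.171074], [-6.0000, -9.0000]] (det J = 244.026443).
Solving J·Δ = −F gives Δ = (-0.9617, -0.8033).
Then the next iterate is (p, q)₁ = (2.0383, 2.1967).

(2.0383, 2.1967)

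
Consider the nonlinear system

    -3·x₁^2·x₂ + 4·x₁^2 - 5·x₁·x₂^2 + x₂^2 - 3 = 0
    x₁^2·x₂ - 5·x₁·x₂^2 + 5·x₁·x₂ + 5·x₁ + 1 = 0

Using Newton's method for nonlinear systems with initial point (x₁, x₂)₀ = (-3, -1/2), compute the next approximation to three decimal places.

(-1.479, -0.537)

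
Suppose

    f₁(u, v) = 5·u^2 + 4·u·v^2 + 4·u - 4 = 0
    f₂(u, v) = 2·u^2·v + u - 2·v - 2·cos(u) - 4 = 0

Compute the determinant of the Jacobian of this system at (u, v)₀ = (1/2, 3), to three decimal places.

-163.006

J = [[10·u + 4·v^2 + 4, 8·u·v], [4·u·v + 2·sin(u) + 1, 2·u^2 - 2]].
At the point, J = [[45.000, 12.000], [7.95885, -1.500]].
det J = -163.006.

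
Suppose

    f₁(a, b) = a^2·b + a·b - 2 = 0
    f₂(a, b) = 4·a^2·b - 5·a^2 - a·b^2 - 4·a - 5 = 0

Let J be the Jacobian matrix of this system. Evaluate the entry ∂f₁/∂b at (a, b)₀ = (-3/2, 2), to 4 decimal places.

∂f₁/∂b = a^2 + a.
At (-3/2, 2) this is 0.7500.

0.7500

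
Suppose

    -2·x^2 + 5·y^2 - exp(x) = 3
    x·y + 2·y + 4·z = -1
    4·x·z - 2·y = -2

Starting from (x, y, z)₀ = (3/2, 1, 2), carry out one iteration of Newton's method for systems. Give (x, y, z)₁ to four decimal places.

At (3/2, 1, 2): F = (-6.981689, 12.5000, 12.0000).
Jacobian J = [[-4·x - exp(x), 10·y, 0], [y, x + 2, 4], [4·z, -2, 4·x]].
At the point, J = [[-10.481689, 10.0000, 0.0000], [1.0000, 3.5000, 4.0000], [8.0000, -2.0000, 6.0000]] (det J = -43.968983).
Solving J·Δ = −F gives Δ = (-10.7455, -10.5649, 8.8057).
Then the next iterate is (x, y, z)₁ = (-9.2455, -9.5649, 10.8057).

(-9.2455, -9.5649, 10.8057)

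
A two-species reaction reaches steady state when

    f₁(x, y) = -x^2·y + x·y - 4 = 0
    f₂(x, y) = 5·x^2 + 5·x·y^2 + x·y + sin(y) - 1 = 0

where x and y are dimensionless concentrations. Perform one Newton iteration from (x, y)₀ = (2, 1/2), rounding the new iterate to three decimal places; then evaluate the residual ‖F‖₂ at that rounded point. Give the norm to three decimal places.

121.155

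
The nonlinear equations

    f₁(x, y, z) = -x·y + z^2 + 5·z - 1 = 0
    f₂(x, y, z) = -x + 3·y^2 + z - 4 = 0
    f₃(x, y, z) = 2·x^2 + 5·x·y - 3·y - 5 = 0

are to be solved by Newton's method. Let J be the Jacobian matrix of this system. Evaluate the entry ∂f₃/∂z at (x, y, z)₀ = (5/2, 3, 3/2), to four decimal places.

∂f₃/∂z = 0.
At (5/2, 3, 3/2) this is 0.0000.

0.0000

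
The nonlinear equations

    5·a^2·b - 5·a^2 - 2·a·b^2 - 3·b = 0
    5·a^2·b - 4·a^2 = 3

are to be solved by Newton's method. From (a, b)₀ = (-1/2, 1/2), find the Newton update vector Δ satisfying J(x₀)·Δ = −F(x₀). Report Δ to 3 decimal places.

(1.345, 1.086)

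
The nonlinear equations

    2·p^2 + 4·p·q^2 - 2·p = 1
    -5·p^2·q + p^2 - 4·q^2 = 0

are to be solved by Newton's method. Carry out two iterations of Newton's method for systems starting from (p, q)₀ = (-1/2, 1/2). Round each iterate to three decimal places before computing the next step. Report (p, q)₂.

(-0.370, 0.151)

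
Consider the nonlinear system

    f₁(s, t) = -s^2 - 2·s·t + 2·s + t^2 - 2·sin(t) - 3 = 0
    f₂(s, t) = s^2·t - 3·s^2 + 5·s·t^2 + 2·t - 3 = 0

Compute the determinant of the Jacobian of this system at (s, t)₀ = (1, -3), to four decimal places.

J = [[-2·s - 2·t + 2, -2·s + 2·t - 2·cos(t)], [2·s·t - 6·s + 5·t^2, s^2 + 10·s·t + 2]].
At the point, J = [[6.0000, -6.020015], [33.0000, -27.0000]].
det J = 36.6605.

36.6605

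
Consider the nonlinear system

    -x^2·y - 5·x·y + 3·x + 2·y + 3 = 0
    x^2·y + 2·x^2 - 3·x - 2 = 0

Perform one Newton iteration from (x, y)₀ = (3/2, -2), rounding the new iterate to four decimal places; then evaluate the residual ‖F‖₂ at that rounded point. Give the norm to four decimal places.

1.6750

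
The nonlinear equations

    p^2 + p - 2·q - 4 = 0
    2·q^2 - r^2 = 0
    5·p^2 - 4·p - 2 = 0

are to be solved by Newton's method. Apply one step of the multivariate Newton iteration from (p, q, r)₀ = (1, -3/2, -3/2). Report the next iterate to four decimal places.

At (1, -3/2, -3/2): F = (1.0000, 2.2500, -1.0000).
Jacobian J = [[2·p + 1, -2, 0], [0, 4·q, -2·r], [10·p - 4, 0, 0]].
At the point, J = [[3.0000, -2.0000, 0.0000], [0.0000, -6.0000, 3.0000], [6.0000, 0.0000, 0.0000]] (det J = -36.0000).
Solving J·Δ = −F gives Δ = (0.1667, 0.7500, 0.7500).
Then the next iterate is (p, q, r)₁ = (1.1667, -0.7500, -0.7500).

(1.1667, -0.7500, -0.7500)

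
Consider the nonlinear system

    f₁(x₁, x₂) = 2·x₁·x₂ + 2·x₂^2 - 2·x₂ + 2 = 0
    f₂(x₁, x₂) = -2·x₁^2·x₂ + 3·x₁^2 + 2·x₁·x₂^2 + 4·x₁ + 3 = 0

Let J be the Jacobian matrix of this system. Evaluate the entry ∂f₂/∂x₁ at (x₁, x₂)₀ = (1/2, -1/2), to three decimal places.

∂f₂/∂x₁ = -4·x₁·x₂ + 6·x₁ + 2·x₂^2 + 4.
At (1/2, -1/2) this is 8.500.

8.500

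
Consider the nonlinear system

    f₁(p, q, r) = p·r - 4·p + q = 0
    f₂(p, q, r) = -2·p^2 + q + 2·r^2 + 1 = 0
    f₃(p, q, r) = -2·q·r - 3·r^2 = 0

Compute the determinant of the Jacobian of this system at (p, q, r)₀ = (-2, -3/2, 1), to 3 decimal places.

41.000

J = [[r - 4, 1, p], [-4·p, 1, 4·r], [0, -2·r, -2·q - 6·r]].
At the point, J = [[-3.000, 1.000, -2.000], [8.000, 1.000, 4.000], [0.000, -2.000, -3.000]].
det J = 41.000.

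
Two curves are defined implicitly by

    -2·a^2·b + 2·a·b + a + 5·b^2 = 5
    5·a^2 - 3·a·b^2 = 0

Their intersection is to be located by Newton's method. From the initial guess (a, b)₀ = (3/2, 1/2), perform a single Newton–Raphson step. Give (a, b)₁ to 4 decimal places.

(1.0165, 1.2190)

At (3/2, 1/2): F = (-3.0000, 10.1250).
Jacobian J = [[-4·a·b + 2·b + 1, -2·a^2 + 2·a + 10·b], [10·a - 3·b^2, -6·a·b]].
At the point, J = [[-1.0000, 3.5000], [14.2500, -4.5000]] (det J = -45.3750).
Solving J·Δ = −F gives Δ = (-0.4835, 0.7190).
Then the next iterate is (a, b)₁ = (1.0165, 1.2190).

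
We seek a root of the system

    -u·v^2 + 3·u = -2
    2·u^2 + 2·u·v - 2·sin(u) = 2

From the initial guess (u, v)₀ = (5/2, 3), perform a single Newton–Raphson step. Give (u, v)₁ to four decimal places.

At (5/2, 3): F = (-13.0000, 24.303056).
Jacobian J = [[-v^2 + 3, -2·u·v], [4·u + 2·v - 2·cos(u), 2·u]].
At the point, J = [[-6.0000, -15.0000], [17.602287, 5.0000]] (det J = 234.034308).
Solving J·Δ = −F gives Δ = (-1.2799, -0.3547).
Then the next iterate is (u, v)₁ = (1.2201, 2.6453).

(1.2201, 2.6453)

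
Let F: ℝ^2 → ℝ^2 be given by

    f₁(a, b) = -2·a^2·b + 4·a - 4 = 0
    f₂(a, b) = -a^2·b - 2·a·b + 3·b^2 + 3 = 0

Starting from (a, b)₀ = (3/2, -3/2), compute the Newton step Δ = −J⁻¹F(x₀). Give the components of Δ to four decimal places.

(-0.2995, 1.0792)

At (3/2, -3/2): F = (8.7500, 17.6250).
Jacobian J = [[-4·a·b + 4, -2·a^2], [-2·a·b - 2·b, -a^2 - 2·a + 6·b]].
At the point, J = [[13.0000, -4.5000], [7.5000, -14.2500]] (det J = -151.5000).
Solving J·Δ = −F gives Δ = (-0.2995, 1.0792).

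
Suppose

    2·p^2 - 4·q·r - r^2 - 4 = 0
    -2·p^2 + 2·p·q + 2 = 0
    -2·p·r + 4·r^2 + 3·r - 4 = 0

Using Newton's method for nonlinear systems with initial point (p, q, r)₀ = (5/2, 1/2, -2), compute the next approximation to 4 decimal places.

(1.5711, 0.4280, -1.3175)

At (5/2, 1/2, -2): F = (8.5000, -8.0000, 16.0000).
Jacobian J = [[4·p, -4·r, -4·q - 2·r], [-4·p + 2·q, 2·p, 0], [-2·r, 0, -2·p + 8·r + 3]].
At the point, J = [[10.0000, 8.0000, 2.0000], [-9.0000, 5.0000, 0.0000], [4.0000, 0.0000, -18.0000]] (det J = -2236.0000).
Solving J·Δ = −F gives Δ = (-0.9289, -0.0720, 0.6825).
Then the next iterate is (p, q, r)₁ = (1.5711, 0.4280, -1.3175).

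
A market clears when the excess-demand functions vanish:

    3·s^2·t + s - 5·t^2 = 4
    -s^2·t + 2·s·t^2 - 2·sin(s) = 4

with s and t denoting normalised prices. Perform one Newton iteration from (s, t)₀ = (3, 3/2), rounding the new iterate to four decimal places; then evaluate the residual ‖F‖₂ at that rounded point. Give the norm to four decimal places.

2.7049

At (3, 3/2): F = (28.2500, -4.282240).
Jacobian J = [[6·s·t + 1, 3·s^2 - 10·t], [-2·s·t + 2·t^2 - 2·cos(s), -s^2 + 4·s·t]].
At the point, J = [[28.0000, 12.0000], [-2.520015, 9.0000]] (det J = 282.240180).
Solving J·Δ = −F gives Δ = (-1.0829, 0.1726).
Then the next iterate is (s, t)₁ = (1.9171, 1.6726).
Re-evaluating at (1.9171, 1.6726): F = (2.370928, -1.302006), so ‖F‖₂ = 2.7049.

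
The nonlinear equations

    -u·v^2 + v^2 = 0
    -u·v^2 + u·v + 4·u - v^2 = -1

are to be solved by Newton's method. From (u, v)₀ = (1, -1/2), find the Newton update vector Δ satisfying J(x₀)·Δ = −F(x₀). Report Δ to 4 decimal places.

(0.0000, -1.3333)

At (1, -1/2): F = (0.0000, 4.0000).
Jacobian J = [[-v^2, -2·u·v + 2·v], [-v^2 + v + 4, -2·u·v + u - 2·v]].
At the point, J = [[-0.2500, 0.0000], [3.2500, 3.0000]] (det J = -0.7500).
Solving J·Δ = −F gives Δ = (0.0000, -1.3333).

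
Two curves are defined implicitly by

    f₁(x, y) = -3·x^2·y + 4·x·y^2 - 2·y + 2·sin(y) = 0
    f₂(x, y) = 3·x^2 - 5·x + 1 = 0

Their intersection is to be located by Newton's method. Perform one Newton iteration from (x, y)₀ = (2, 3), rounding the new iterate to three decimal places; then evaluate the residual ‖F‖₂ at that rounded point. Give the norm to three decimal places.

At (2, 3): F = (30.28224, 3.000).
Jacobian J = [[-6·x·y + 4·y^2, -3·x^2 + 8·x·y + 2·cos(y) - 2], [6·x - 5, 0]].
At the point, J = [[0.000, 32.02002], [7.000, 0.000]] (det J = -224.14011).
Solving J·Δ = −F gives Δ = (-0.429, -0.946).
Then the next iterate is (x, y)₁ = (1.571, 2.054).
Re-evaluating at (1.571, 2.054): F = (8.96662, 0.54912), so ‖F‖₂ = 8.983.

8.983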